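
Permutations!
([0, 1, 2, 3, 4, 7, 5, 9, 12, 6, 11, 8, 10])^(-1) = [0, 1, 2, 3, 4, 6, 9, 5, 11, 7, 12, 10, 8]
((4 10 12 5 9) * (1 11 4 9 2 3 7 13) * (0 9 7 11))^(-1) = ((0 9 7 13 1)(2 3 11 4 10 12 5))^(-1) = (0 1 13 7 9)(2 5 12 10 4 11 3)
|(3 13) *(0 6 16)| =|(0 6 16)(3 13)| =6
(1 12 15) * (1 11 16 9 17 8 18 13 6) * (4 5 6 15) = (1 12 4 5 6)(8 18 13 15 11 16 9 17) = [0, 12, 2, 3, 5, 6, 1, 7, 18, 17, 10, 16, 4, 15, 14, 11, 9, 8, 13]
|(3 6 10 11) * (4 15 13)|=|(3 6 10 11)(4 15 13)|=12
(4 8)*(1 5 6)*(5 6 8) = (1 6)(4 5 8) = [0, 6, 2, 3, 5, 8, 1, 7, 4]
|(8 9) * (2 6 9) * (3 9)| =5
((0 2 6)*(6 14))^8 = ((0 2 14 6))^8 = (14)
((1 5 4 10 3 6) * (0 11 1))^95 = ((0 11 1 5 4 10 3 6))^95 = (0 6 3 10 4 5 1 11)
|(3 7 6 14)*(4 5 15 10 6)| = |(3 7 4 5 15 10 6 14)| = 8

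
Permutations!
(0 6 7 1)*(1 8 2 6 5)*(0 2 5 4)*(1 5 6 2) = (0 4)(6 7 8) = [4, 1, 2, 3, 0, 5, 7, 8, 6]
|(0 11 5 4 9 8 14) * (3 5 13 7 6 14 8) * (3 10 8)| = 6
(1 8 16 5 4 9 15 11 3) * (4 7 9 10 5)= [0, 8, 2, 1, 10, 7, 6, 9, 16, 15, 5, 3, 12, 13, 14, 11, 4]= (1 8 16 4 10 5 7 9 15 11 3)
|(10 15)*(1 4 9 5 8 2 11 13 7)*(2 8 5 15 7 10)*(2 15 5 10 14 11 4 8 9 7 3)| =9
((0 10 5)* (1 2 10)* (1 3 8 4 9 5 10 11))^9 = ((0 3 8 4 9 5)(1 2 11))^9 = (11)(0 4)(3 9)(5 8)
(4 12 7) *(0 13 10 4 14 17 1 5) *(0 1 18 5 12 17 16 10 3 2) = (0 13 3 2)(1 12 7 14 16 10 4 17 18 5) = [13, 12, 0, 2, 17, 1, 6, 14, 8, 9, 4, 11, 7, 3, 16, 15, 10, 18, 5]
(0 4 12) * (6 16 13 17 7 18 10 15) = (0 4 12)(6 16 13 17 7 18 10 15) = [4, 1, 2, 3, 12, 5, 16, 18, 8, 9, 15, 11, 0, 17, 14, 6, 13, 7, 10]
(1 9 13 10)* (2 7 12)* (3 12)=(1 9 13 10)(2 7 3 12)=[0, 9, 7, 12, 4, 5, 6, 3, 8, 13, 1, 11, 2, 10]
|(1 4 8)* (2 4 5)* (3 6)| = 10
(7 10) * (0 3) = (0 3)(7 10) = [3, 1, 2, 0, 4, 5, 6, 10, 8, 9, 7]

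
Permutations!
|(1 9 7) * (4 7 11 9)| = |(1 4 7)(9 11)| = 6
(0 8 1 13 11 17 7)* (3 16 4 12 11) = (0 8 1 13 3 16 4 12 11 17 7) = [8, 13, 2, 16, 12, 5, 6, 0, 1, 9, 10, 17, 11, 3, 14, 15, 4, 7]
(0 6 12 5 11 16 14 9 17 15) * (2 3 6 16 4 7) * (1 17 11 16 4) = (0 4 7 2 3 6 12 5 16 14 9 11 1 17 15) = [4, 17, 3, 6, 7, 16, 12, 2, 8, 11, 10, 1, 5, 13, 9, 0, 14, 15]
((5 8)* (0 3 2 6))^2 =(8)(0 2)(3 6) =((0 3 2 6)(5 8))^2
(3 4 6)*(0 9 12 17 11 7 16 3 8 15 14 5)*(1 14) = (0 9 12 17 11 7 16 3 4 6 8 15 1 14 5) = [9, 14, 2, 4, 6, 0, 8, 16, 15, 12, 10, 7, 17, 13, 5, 1, 3, 11]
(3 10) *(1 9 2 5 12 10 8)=(1 9 2 5 12 10 3 8)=[0, 9, 5, 8, 4, 12, 6, 7, 1, 2, 3, 11, 10]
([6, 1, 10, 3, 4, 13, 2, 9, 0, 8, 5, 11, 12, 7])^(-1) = (0 8 9 7 13 5 10 2 6)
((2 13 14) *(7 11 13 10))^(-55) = (2 14 13 11 7 10)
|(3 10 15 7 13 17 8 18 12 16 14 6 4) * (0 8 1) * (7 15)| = 14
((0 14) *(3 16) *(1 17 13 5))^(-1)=(0 14)(1 5 13 17)(3 16)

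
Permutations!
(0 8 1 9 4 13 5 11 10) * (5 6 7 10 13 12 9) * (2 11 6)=(0 8 1 5 6 7 10)(2 11 13)(4 12 9)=[8, 5, 11, 3, 12, 6, 7, 10, 1, 4, 0, 13, 9, 2]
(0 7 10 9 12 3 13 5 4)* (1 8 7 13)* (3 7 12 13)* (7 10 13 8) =(0 3 1 7 13 5 4)(8 12 10 9) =[3, 7, 2, 1, 0, 4, 6, 13, 12, 8, 9, 11, 10, 5]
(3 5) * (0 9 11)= (0 9 11)(3 5)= [9, 1, 2, 5, 4, 3, 6, 7, 8, 11, 10, 0]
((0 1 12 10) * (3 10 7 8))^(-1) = ((0 1 12 7 8 3 10))^(-1) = (0 10 3 8 7 12 1)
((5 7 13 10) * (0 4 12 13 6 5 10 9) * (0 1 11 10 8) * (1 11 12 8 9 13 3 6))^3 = (13)(1 6)(3 7)(5 12)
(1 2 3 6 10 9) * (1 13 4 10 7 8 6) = [0, 2, 3, 1, 10, 5, 7, 8, 6, 13, 9, 11, 12, 4] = (1 2 3)(4 10 9 13)(6 7 8)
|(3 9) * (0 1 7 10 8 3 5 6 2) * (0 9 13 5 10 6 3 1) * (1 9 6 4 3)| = |(1 7 4 3 13 5)(2 6)(8 9 10)| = 6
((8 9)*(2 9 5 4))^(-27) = (2 5 9 4 8)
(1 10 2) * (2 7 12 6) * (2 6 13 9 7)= [0, 10, 1, 3, 4, 5, 6, 12, 8, 7, 2, 11, 13, 9]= (1 10 2)(7 12 13 9)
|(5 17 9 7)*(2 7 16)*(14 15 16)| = |(2 7 5 17 9 14 15 16)| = 8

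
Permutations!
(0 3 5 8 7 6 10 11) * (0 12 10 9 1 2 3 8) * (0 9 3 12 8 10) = (0 10 11 8 7 6 3 5 9 1 2 12) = [10, 2, 12, 5, 4, 9, 3, 6, 7, 1, 11, 8, 0]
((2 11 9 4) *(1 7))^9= (1 7)(2 11 9 4)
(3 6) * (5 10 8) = (3 6)(5 10 8) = [0, 1, 2, 6, 4, 10, 3, 7, 5, 9, 8]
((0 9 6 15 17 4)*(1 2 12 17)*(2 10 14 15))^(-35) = (17)(1 10 14 15)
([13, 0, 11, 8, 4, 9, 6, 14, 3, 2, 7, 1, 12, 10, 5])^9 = [1, 11, 9, 8, 4, 14, 6, 10, 3, 5, 13, 2, 12, 0, 7]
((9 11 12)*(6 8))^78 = (12)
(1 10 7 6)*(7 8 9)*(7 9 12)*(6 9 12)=(1 10 8 6)(7 9 12)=[0, 10, 2, 3, 4, 5, 1, 9, 6, 12, 8, 11, 7]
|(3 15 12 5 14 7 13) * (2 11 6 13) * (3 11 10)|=24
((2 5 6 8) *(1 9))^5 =((1 9)(2 5 6 8))^5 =(1 9)(2 5 6 8)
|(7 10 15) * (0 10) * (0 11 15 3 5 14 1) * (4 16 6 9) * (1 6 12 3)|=24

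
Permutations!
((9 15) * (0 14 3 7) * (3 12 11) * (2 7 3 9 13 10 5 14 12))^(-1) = ((0 12 11 9 15 13 10 5 14 2 7))^(-1) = (0 7 2 14 5 10 13 15 9 11 12)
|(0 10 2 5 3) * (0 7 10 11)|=10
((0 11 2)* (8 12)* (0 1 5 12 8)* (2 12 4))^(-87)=(12)(1 5 4 2)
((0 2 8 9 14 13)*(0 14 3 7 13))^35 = ((0 2 8 9 3 7 13 14))^35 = (0 9 13 2 3 14 8 7)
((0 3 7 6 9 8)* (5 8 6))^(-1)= ((0 3 7 5 8)(6 9))^(-1)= (0 8 5 7 3)(6 9)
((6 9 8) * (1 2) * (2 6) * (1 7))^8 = (1 9 2)(6 8 7)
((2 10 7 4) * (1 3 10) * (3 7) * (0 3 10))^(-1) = ((10)(0 3)(1 7 4 2))^(-1) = (10)(0 3)(1 2 4 7)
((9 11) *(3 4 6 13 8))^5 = ((3 4 6 13 8)(9 11))^5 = (13)(9 11)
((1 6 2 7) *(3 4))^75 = ((1 6 2 7)(3 4))^75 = (1 7 2 6)(3 4)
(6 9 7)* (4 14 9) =(4 14 9 7 6) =[0, 1, 2, 3, 14, 5, 4, 6, 8, 7, 10, 11, 12, 13, 9]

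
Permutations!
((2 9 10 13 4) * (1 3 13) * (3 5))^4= ((1 5 3 13 4 2 9 10))^4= (1 4)(2 5)(3 9)(10 13)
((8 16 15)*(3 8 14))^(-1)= ((3 8 16 15 14))^(-1)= (3 14 15 16 8)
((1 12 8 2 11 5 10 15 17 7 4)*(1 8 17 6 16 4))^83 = ((1 12 17 7)(2 11 5 10 15 6 16 4 8))^83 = (1 7 17 12)(2 5 15 16 8 11 10 6 4)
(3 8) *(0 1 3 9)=(0 1 3 8 9)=[1, 3, 2, 8, 4, 5, 6, 7, 9, 0]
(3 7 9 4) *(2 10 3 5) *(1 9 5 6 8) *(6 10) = [0, 9, 6, 7, 10, 2, 8, 5, 1, 4, 3] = (1 9 4 10 3 7 5 2 6 8)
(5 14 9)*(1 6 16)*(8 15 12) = (1 6 16)(5 14 9)(8 15 12) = [0, 6, 2, 3, 4, 14, 16, 7, 15, 5, 10, 11, 8, 13, 9, 12, 1]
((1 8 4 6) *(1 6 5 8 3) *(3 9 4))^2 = (1 4 8)(3 9 5)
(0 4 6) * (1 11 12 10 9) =(0 4 6)(1 11 12 10 9) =[4, 11, 2, 3, 6, 5, 0, 7, 8, 1, 9, 12, 10]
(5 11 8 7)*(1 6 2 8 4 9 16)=[0, 6, 8, 3, 9, 11, 2, 5, 7, 16, 10, 4, 12, 13, 14, 15, 1]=(1 6 2 8 7 5 11 4 9 16)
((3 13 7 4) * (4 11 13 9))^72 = (13)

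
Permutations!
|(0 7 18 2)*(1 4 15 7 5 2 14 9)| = 21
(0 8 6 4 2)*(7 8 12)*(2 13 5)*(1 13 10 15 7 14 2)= (0 12 14 2)(1 13 5)(4 10 15 7 8 6)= [12, 13, 0, 3, 10, 1, 4, 8, 6, 9, 15, 11, 14, 5, 2, 7]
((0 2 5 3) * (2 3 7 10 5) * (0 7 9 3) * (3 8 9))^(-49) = ((3 7 10 5)(8 9))^(-49) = (3 5 10 7)(8 9)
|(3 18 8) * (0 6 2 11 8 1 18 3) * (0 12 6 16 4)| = 30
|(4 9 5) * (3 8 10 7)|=|(3 8 10 7)(4 9 5)|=12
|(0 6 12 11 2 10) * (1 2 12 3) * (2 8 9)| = 8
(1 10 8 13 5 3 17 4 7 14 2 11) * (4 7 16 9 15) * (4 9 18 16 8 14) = (1 10 14 2 11)(3 17 7 4 8 13 5)(9 15)(16 18) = [0, 10, 11, 17, 8, 3, 6, 4, 13, 15, 14, 1, 12, 5, 2, 9, 18, 7, 16]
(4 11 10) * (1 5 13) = (1 5 13)(4 11 10) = [0, 5, 2, 3, 11, 13, 6, 7, 8, 9, 4, 10, 12, 1]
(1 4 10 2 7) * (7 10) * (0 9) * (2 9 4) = (0 4 7 1 2 10 9) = [4, 2, 10, 3, 7, 5, 6, 1, 8, 0, 9]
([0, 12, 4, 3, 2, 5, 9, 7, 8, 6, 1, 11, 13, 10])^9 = (1 12 13 10)(2 4)(6 9)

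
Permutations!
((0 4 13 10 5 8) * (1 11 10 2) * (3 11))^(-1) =((0 4 13 2 1 3 11 10 5 8))^(-1) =(0 8 5 10 11 3 1 2 13 4)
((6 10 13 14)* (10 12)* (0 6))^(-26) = ((0 6 12 10 13 14))^(-26) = (0 13 12)(6 14 10)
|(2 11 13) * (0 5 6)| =3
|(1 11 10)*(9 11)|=4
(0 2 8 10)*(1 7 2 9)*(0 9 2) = (0 2 8 10 9 1 7) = [2, 7, 8, 3, 4, 5, 6, 0, 10, 1, 9]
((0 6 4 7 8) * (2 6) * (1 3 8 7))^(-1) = (0 8 3 1 4 6 2)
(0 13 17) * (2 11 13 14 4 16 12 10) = (0 14 4 16 12 10 2 11 13 17) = [14, 1, 11, 3, 16, 5, 6, 7, 8, 9, 2, 13, 10, 17, 4, 15, 12, 0]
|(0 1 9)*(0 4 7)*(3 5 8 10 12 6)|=|(0 1 9 4 7)(3 5 8 10 12 6)|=30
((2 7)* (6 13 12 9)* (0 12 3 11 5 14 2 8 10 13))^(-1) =((0 12 9 6)(2 7 8 10 13 3 11 5 14))^(-1) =(0 6 9 12)(2 14 5 11 3 13 10 8 7)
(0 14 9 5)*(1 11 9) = (0 14 1 11 9 5) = [14, 11, 2, 3, 4, 0, 6, 7, 8, 5, 10, 9, 12, 13, 1]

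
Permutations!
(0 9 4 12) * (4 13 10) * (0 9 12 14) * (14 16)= (0 12 9 13 10 4 16 14)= [12, 1, 2, 3, 16, 5, 6, 7, 8, 13, 4, 11, 9, 10, 0, 15, 14]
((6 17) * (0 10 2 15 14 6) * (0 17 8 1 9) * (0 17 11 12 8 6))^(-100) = (1 17 12)(8 9 11)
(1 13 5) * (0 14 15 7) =[14, 13, 2, 3, 4, 1, 6, 0, 8, 9, 10, 11, 12, 5, 15, 7] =(0 14 15 7)(1 13 5)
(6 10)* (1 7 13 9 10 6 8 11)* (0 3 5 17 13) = (0 3 5 17 13 9 10 8 11 1 7) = [3, 7, 2, 5, 4, 17, 6, 0, 11, 10, 8, 1, 12, 9, 14, 15, 16, 13]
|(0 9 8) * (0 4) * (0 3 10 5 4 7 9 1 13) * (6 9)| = 12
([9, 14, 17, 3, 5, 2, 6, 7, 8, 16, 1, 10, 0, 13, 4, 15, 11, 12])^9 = (0 2 14 11)(1 16 12 5)(4 10 9 17)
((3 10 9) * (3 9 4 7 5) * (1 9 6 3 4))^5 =((1 9 6 3 10)(4 7 5))^5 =(10)(4 5 7)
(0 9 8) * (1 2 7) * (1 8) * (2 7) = (0 9 1 7 8) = [9, 7, 2, 3, 4, 5, 6, 8, 0, 1]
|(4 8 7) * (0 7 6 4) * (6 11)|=|(0 7)(4 8 11 6)|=4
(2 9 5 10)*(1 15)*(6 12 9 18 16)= (1 15)(2 18 16 6 12 9 5 10)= [0, 15, 18, 3, 4, 10, 12, 7, 8, 5, 2, 11, 9, 13, 14, 1, 6, 17, 16]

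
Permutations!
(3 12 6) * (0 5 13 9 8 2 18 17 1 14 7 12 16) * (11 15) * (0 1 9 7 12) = [5, 14, 18, 16, 4, 13, 3, 0, 2, 8, 10, 15, 6, 7, 12, 11, 1, 9, 17] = (0 5 13 7)(1 14 12 6 3 16)(2 18 17 9 8)(11 15)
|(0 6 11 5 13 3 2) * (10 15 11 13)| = |(0 6 13 3 2)(5 10 15 11)| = 20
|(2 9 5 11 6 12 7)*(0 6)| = |(0 6 12 7 2 9 5 11)| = 8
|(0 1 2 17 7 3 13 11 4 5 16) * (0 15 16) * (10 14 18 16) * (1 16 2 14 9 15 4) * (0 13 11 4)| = 24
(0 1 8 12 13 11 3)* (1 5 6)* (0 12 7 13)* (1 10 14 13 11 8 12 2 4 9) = (0 5 6 10 14 13 8 7 11 3 2 4 9 1 12) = [5, 12, 4, 2, 9, 6, 10, 11, 7, 1, 14, 3, 0, 8, 13]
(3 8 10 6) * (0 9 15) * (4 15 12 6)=(0 9 12 6 3 8 10 4 15)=[9, 1, 2, 8, 15, 5, 3, 7, 10, 12, 4, 11, 6, 13, 14, 0]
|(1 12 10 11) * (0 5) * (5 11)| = |(0 11 1 12 10 5)| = 6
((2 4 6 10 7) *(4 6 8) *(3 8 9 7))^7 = (2 7 9 4 8 3 10 6)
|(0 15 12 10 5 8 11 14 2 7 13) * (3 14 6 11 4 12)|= |(0 15 3 14 2 7 13)(4 12 10 5 8)(6 11)|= 70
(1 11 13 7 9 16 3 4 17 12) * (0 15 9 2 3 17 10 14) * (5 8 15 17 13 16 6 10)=(0 17 12 1 11 16 13 7 2 3 4 5 8 15 9 6 10 14)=[17, 11, 3, 4, 5, 8, 10, 2, 15, 6, 14, 16, 1, 7, 0, 9, 13, 12]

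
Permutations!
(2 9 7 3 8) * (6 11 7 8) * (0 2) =[2, 1, 9, 6, 4, 5, 11, 3, 0, 8, 10, 7] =(0 2 9 8)(3 6 11 7)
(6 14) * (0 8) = (0 8)(6 14) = [8, 1, 2, 3, 4, 5, 14, 7, 0, 9, 10, 11, 12, 13, 6]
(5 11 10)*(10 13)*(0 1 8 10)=[1, 8, 2, 3, 4, 11, 6, 7, 10, 9, 5, 13, 12, 0]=(0 1 8 10 5 11 13)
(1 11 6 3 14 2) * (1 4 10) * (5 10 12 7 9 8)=[0, 11, 4, 14, 12, 10, 3, 9, 5, 8, 1, 6, 7, 13, 2]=(1 11 6 3 14 2 4 12 7 9 8 5 10)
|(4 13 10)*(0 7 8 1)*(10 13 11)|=12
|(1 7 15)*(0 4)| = 6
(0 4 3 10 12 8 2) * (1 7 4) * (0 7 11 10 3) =(0 1 11 10 12 8 2 7 4) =[1, 11, 7, 3, 0, 5, 6, 4, 2, 9, 12, 10, 8]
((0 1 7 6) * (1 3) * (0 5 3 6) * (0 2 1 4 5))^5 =((0 6)(1 7 2)(3 4 5))^5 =(0 6)(1 2 7)(3 5 4)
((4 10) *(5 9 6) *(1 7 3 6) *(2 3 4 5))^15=((1 7 4 10 5 9)(2 3 6))^15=(1 10)(4 9)(5 7)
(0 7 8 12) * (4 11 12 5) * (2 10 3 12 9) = [7, 1, 10, 12, 11, 4, 6, 8, 5, 2, 3, 9, 0] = (0 7 8 5 4 11 9 2 10 3 12)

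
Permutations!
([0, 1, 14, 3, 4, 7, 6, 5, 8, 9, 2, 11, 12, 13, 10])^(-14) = (2 14 10)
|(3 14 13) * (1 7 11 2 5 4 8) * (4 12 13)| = |(1 7 11 2 5 12 13 3 14 4 8)| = 11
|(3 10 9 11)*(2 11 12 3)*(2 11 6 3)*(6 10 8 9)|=7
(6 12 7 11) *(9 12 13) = (6 13 9 12 7 11) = [0, 1, 2, 3, 4, 5, 13, 11, 8, 12, 10, 6, 7, 9]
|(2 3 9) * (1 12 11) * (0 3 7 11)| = |(0 3 9 2 7 11 1 12)| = 8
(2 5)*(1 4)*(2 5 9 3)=(1 4)(2 9 3)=[0, 4, 9, 2, 1, 5, 6, 7, 8, 3]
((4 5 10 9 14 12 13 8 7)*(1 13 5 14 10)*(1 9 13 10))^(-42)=((1 10 13 8 7 4 14 12 5 9))^(-42)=(1 5 14 7 13)(4 8 10 9 12)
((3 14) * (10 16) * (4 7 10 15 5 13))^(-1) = ((3 14)(4 7 10 16 15 5 13))^(-1) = (3 14)(4 13 5 15 16 10 7)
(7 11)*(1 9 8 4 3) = (1 9 8 4 3)(7 11) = [0, 9, 2, 1, 3, 5, 6, 11, 4, 8, 10, 7]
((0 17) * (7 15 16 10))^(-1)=((0 17)(7 15 16 10))^(-1)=(0 17)(7 10 16 15)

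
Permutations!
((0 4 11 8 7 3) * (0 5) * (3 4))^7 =(0 3 5)(4 7 8 11)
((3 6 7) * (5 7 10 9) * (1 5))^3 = (1 3 9 7 10 5 6)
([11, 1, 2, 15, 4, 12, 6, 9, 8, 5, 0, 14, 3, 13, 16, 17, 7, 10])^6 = (0 5)(3 14)(7 17)(9 10)(11 12)(15 16)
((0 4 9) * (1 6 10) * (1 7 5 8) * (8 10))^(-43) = ((0 4 9)(1 6 8)(5 10 7))^(-43) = (0 9 4)(1 8 6)(5 7 10)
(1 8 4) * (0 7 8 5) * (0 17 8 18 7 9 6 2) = (0 9 6 2)(1 5 17 8 4)(7 18) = [9, 5, 0, 3, 1, 17, 2, 18, 4, 6, 10, 11, 12, 13, 14, 15, 16, 8, 7]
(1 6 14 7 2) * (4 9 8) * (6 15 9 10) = (1 15 9 8 4 10 6 14 7 2) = [0, 15, 1, 3, 10, 5, 14, 2, 4, 8, 6, 11, 12, 13, 7, 9]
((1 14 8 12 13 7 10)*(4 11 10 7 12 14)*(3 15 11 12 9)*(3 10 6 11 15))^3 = ((15)(1 4 12 13 9 10)(6 11)(8 14))^3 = (15)(1 13)(4 9)(6 11)(8 14)(10 12)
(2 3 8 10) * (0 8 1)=(0 8 10 2 3 1)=[8, 0, 3, 1, 4, 5, 6, 7, 10, 9, 2]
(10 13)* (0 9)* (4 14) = (0 9)(4 14)(10 13) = [9, 1, 2, 3, 14, 5, 6, 7, 8, 0, 13, 11, 12, 10, 4]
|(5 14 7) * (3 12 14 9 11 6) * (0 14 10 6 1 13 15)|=36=|(0 14 7 5 9 11 1 13 15)(3 12 10 6)|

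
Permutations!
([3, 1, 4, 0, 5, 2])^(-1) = (0 3)(2 5 4)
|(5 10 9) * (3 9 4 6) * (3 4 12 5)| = 6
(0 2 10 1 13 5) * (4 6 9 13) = (0 2 10 1 4 6 9 13 5) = [2, 4, 10, 3, 6, 0, 9, 7, 8, 13, 1, 11, 12, 5]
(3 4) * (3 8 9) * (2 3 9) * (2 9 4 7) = [0, 1, 3, 7, 8, 5, 6, 2, 9, 4] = (2 3 7)(4 8 9)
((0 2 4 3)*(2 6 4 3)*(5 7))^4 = (7)(0 3 2 4 6)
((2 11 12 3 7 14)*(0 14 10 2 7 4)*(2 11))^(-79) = ((0 14 7 10 11 12 3 4))^(-79) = (0 14 7 10 11 12 3 4)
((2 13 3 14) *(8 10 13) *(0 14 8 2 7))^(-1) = ((0 14 7)(3 8 10 13))^(-1) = (0 7 14)(3 13 10 8)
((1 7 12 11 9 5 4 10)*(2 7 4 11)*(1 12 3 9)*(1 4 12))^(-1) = (1 10 4 11 5 9 3 7 2 12)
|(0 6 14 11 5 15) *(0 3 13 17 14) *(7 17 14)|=6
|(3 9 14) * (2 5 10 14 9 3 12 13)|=6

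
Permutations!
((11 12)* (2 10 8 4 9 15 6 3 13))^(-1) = (2 13 3 6 15 9 4 8 10)(11 12)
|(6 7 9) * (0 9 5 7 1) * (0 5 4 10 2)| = 9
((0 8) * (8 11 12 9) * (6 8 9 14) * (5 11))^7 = ((0 5 11 12 14 6 8))^7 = (14)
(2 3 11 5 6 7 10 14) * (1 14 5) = [0, 14, 3, 11, 4, 6, 7, 10, 8, 9, 5, 1, 12, 13, 2] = (1 14 2 3 11)(5 6 7 10)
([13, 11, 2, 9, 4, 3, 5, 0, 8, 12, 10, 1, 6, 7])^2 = [7, 1, 2, 12, 4, 9, 3, 13, 8, 6, 10, 11, 5, 0]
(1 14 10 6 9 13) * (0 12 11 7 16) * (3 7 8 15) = (0 12 11 8 15 3 7 16)(1 14 10 6 9 13) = [12, 14, 2, 7, 4, 5, 9, 16, 15, 13, 6, 8, 11, 1, 10, 3, 0]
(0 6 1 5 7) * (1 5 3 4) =(0 6 5 7)(1 3 4) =[6, 3, 2, 4, 1, 7, 5, 0]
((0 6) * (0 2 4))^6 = ((0 6 2 4))^6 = (0 2)(4 6)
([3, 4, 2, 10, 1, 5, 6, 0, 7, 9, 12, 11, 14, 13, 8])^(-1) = [7, 4, 2, 0, 1, 5, 6, 8, 14, 9, 3, 11, 10, 13, 12]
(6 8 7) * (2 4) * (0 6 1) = (0 6 8 7 1)(2 4) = [6, 0, 4, 3, 2, 5, 8, 1, 7]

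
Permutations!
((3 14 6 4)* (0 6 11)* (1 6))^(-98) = ((0 1 6 4 3 14 11))^(-98) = (14)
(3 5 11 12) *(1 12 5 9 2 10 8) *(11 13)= [0, 12, 10, 9, 4, 13, 6, 7, 1, 2, 8, 5, 3, 11]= (1 12 3 9 2 10 8)(5 13 11)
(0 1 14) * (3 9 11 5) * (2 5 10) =[1, 14, 5, 9, 4, 3, 6, 7, 8, 11, 2, 10, 12, 13, 0] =(0 1 14)(2 5 3 9 11 10)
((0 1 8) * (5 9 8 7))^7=(0 1 7 5 9 8)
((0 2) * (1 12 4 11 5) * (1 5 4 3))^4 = (1 12 3)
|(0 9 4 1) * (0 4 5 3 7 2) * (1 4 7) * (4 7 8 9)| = |(0 4 7 2)(1 8 9 5 3)| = 20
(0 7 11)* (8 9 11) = (0 7 8 9 11) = [7, 1, 2, 3, 4, 5, 6, 8, 9, 11, 10, 0]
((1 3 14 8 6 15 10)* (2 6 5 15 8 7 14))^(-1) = ((1 3 2 6 8 5 15 10)(7 14))^(-1) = (1 10 15 5 8 6 2 3)(7 14)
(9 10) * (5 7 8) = (5 7 8)(9 10) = [0, 1, 2, 3, 4, 7, 6, 8, 5, 10, 9]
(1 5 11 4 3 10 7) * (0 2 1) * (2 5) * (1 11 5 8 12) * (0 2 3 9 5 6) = (0 8 12 1 3 10 7 2 11 4 9 5 6) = [8, 3, 11, 10, 9, 6, 0, 2, 12, 5, 7, 4, 1]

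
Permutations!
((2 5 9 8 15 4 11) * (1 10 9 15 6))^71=(1 10 9 8 6)(2 5 15 4 11)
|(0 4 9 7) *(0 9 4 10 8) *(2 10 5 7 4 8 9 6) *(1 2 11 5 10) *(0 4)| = 12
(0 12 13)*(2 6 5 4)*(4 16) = (0 12 13)(2 6 5 16 4) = [12, 1, 6, 3, 2, 16, 5, 7, 8, 9, 10, 11, 13, 0, 14, 15, 4]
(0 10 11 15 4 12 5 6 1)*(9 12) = (0 10 11 15 4 9 12 5 6 1) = [10, 0, 2, 3, 9, 6, 1, 7, 8, 12, 11, 15, 5, 13, 14, 4]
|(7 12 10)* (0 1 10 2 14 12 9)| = 15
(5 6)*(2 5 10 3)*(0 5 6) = (0 5)(2 6 10 3) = [5, 1, 6, 2, 4, 0, 10, 7, 8, 9, 3]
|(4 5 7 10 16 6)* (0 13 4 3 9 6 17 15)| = 9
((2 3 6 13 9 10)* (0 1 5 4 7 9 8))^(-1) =((0 1 5 4 7 9 10 2 3 6 13 8))^(-1) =(0 8 13 6 3 2 10 9 7 4 5 1)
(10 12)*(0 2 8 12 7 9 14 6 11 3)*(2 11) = (0 11 3)(2 8 12 10 7 9 14 6) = [11, 1, 8, 0, 4, 5, 2, 9, 12, 14, 7, 3, 10, 13, 6]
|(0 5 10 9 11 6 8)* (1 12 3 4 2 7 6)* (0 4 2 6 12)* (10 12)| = 30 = |(0 5 12 3 2 7 10 9 11 1)(4 6 8)|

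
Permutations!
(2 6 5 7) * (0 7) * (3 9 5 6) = (0 7 2 3 9 5) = [7, 1, 3, 9, 4, 0, 6, 2, 8, 5]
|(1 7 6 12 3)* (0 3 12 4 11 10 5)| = |(12)(0 3 1 7 6 4 11 10 5)| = 9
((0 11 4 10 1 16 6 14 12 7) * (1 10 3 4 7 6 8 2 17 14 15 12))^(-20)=(0 11 7)(1 17 8)(2 16 14)(6 15 12)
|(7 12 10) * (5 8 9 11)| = 12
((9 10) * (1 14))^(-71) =(1 14)(9 10)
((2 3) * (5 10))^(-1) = (2 3)(5 10)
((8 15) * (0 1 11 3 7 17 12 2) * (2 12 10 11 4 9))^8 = (0 9 1 2 4)(3 10 7 11 17)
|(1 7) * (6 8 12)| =6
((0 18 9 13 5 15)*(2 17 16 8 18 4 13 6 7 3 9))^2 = (0 13 15 4 5)(2 16 18 17 8)(3 6)(7 9)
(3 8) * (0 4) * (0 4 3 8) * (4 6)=(8)(0 3)(4 6)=[3, 1, 2, 0, 6, 5, 4, 7, 8]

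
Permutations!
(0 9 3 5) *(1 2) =(0 9 3 5)(1 2) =[9, 2, 1, 5, 4, 0, 6, 7, 8, 3]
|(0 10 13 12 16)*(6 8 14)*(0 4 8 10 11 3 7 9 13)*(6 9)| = |(0 11 3 7 6 10)(4 8 14 9 13 12 16)| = 42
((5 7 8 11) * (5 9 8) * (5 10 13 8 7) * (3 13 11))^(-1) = ((3 13 8)(7 10 11 9))^(-1) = (3 8 13)(7 9 11 10)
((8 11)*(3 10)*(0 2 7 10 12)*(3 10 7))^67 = (0 12 3 2)(8 11)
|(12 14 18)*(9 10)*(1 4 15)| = 6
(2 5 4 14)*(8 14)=(2 5 4 8 14)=[0, 1, 5, 3, 8, 4, 6, 7, 14, 9, 10, 11, 12, 13, 2]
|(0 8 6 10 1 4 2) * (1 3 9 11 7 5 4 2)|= 12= |(0 8 6 10 3 9 11 7 5 4 1 2)|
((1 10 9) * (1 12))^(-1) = (1 12 9 10) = ((1 10 9 12))^(-1)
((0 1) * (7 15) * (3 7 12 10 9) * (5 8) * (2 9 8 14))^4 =(2 15 5 3 10)(7 8 9 12 14)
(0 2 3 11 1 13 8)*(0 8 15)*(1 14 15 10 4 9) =(0 2 3 11 14 15)(1 13 10 4 9) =[2, 13, 3, 11, 9, 5, 6, 7, 8, 1, 4, 14, 12, 10, 15, 0]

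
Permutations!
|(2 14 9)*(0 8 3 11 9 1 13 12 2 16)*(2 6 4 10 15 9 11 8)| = 12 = |(0 2 14 1 13 12 6 4 10 15 9 16)(3 8)|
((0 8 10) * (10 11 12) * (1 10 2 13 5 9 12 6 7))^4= (0 7 8 1 11 10 6)(2 12 9 5 13)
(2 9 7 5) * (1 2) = (1 2 9 7 5) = [0, 2, 9, 3, 4, 1, 6, 5, 8, 7]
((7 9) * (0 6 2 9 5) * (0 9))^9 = (9)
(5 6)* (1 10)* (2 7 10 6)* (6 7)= (1 7 10)(2 6 5)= [0, 7, 6, 3, 4, 2, 5, 10, 8, 9, 1]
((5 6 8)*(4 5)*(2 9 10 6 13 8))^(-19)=(2 9 10 6)(4 5 13 8)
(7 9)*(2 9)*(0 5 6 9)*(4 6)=(0 5 4 6 9 7 2)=[5, 1, 0, 3, 6, 4, 9, 2, 8, 7]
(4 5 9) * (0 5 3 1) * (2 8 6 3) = (0 5 9 4 2 8 6 3 1) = [5, 0, 8, 1, 2, 9, 3, 7, 6, 4]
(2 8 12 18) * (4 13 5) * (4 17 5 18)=[0, 1, 8, 3, 13, 17, 6, 7, 12, 9, 10, 11, 4, 18, 14, 15, 16, 5, 2]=(2 8 12 4 13 18)(5 17)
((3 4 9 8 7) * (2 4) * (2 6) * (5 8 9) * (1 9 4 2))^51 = ((1 9 4 5 8 7 3 6))^51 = (1 5 3 9 8 6 4 7)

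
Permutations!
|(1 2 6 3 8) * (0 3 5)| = 7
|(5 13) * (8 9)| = |(5 13)(8 9)| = 2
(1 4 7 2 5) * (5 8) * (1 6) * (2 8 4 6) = (1 6)(2 4 7 8 5) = [0, 6, 4, 3, 7, 2, 1, 8, 5]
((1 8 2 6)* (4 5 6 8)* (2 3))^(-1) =(1 6 5 4)(2 3 8) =((1 4 5 6)(2 8 3))^(-1)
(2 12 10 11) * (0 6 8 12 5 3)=[6, 1, 5, 0, 4, 3, 8, 7, 12, 9, 11, 2, 10]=(0 6 8 12 10 11 2 5 3)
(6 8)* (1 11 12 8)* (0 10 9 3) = [10, 11, 2, 0, 4, 5, 1, 7, 6, 3, 9, 12, 8] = (0 10 9 3)(1 11 12 8 6)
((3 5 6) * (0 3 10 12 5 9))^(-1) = (0 9 3)(5 12 10 6)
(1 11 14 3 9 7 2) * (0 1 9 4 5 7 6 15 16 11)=(0 1)(2 9 6 15 16 11 14 3 4 5 7)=[1, 0, 9, 4, 5, 7, 15, 2, 8, 6, 10, 14, 12, 13, 3, 16, 11]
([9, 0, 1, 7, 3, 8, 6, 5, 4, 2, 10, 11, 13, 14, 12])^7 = (0 1 2 9)(3 5 4 7 8)(12 13 14)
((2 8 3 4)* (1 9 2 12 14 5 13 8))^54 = (3 13 14 4 8 5 12) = ((1 9 2)(3 4 12 14 5 13 8))^54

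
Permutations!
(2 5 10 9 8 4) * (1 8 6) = (1 8 4 2 5 10 9 6) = [0, 8, 5, 3, 2, 10, 1, 7, 4, 6, 9]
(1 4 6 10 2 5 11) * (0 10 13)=(0 10 2 5 11 1 4 6 13)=[10, 4, 5, 3, 6, 11, 13, 7, 8, 9, 2, 1, 12, 0]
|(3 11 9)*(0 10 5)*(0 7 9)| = |(0 10 5 7 9 3 11)| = 7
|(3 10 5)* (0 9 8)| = 3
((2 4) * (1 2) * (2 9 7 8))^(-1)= (1 4 2 8 7 9)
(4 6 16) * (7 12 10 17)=(4 6 16)(7 12 10 17)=[0, 1, 2, 3, 6, 5, 16, 12, 8, 9, 17, 11, 10, 13, 14, 15, 4, 7]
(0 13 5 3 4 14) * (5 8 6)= [13, 1, 2, 4, 14, 3, 5, 7, 6, 9, 10, 11, 12, 8, 0]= (0 13 8 6 5 3 4 14)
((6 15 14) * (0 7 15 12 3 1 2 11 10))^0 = (15)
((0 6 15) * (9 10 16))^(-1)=(0 15 6)(9 16 10)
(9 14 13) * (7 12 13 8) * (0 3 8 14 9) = [3, 1, 2, 8, 4, 5, 6, 12, 7, 9, 10, 11, 13, 0, 14] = (14)(0 3 8 7 12 13)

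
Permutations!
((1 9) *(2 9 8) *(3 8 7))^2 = (1 3 2)(7 8 9)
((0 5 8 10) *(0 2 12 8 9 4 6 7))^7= ((0 5 9 4 6 7)(2 12 8 10))^7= (0 5 9 4 6 7)(2 10 8 12)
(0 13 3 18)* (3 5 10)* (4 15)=(0 13 5 10 3 18)(4 15)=[13, 1, 2, 18, 15, 10, 6, 7, 8, 9, 3, 11, 12, 5, 14, 4, 16, 17, 0]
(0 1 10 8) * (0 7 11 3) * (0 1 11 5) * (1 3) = [11, 10, 2, 3, 4, 0, 6, 5, 7, 9, 8, 1] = (0 11 1 10 8 7 5)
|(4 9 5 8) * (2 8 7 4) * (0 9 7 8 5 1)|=6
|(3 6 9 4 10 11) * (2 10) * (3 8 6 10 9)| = |(2 9 4)(3 10 11 8 6)| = 15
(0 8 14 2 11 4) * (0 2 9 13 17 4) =[8, 1, 11, 3, 2, 5, 6, 7, 14, 13, 10, 0, 12, 17, 9, 15, 16, 4] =(0 8 14 9 13 17 4 2 11)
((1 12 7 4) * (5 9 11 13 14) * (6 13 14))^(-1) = ((1 12 7 4)(5 9 11 14)(6 13))^(-1) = (1 4 7 12)(5 14 11 9)(6 13)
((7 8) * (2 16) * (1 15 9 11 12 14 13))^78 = (16)(1 15 9 11 12 14 13)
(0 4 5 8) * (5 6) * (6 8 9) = [4, 1, 2, 3, 8, 9, 5, 7, 0, 6] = (0 4 8)(5 9 6)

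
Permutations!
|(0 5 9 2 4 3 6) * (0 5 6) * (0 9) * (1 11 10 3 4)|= 6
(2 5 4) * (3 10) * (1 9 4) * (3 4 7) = (1 9 7 3 10 4 2 5) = [0, 9, 5, 10, 2, 1, 6, 3, 8, 7, 4]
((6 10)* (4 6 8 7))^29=((4 6 10 8 7))^29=(4 7 8 10 6)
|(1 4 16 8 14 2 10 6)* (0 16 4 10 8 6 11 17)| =21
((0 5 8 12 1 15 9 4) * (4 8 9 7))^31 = ((0 5 9 8 12 1 15 7 4))^31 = (0 12 4 8 7 9 15 5 1)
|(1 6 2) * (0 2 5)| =|(0 2 1 6 5)| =5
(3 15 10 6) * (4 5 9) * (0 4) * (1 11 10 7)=[4, 11, 2, 15, 5, 9, 3, 1, 8, 0, 6, 10, 12, 13, 14, 7]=(0 4 5 9)(1 11 10 6 3 15 7)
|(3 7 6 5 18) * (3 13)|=6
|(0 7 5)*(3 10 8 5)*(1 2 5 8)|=|(0 7 3 10 1 2 5)|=7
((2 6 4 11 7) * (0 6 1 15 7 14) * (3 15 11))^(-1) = (0 14 11 1 2 7 15 3 4 6)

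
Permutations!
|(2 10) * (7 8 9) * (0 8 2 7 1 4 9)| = |(0 8)(1 4 9)(2 10 7)| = 6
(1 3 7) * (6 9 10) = (1 3 7)(6 9 10) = [0, 3, 2, 7, 4, 5, 9, 1, 8, 10, 6]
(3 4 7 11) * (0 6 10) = (0 6 10)(3 4 7 11) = [6, 1, 2, 4, 7, 5, 10, 11, 8, 9, 0, 3]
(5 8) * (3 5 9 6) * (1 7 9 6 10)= (1 7 9 10)(3 5 8 6)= [0, 7, 2, 5, 4, 8, 3, 9, 6, 10, 1]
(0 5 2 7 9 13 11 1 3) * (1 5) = (0 1 3)(2 7 9 13 11 5) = [1, 3, 7, 0, 4, 2, 6, 9, 8, 13, 10, 5, 12, 11]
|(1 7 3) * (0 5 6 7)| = |(0 5 6 7 3 1)| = 6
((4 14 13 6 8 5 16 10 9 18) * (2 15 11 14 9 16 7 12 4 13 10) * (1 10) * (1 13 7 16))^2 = (2 11 13 8 16 15 14 6 5)(4 18 12 9 7)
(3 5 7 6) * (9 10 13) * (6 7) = (3 5 6)(9 10 13) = [0, 1, 2, 5, 4, 6, 3, 7, 8, 10, 13, 11, 12, 9]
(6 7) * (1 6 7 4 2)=(7)(1 6 4 2)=[0, 6, 1, 3, 2, 5, 4, 7]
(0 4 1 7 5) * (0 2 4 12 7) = (0 12 7 5 2 4 1) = [12, 0, 4, 3, 1, 2, 6, 5, 8, 9, 10, 11, 7]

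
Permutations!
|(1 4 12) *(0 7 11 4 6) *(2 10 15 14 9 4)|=12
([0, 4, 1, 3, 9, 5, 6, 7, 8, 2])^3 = (1 2 9 4)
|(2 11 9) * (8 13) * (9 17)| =4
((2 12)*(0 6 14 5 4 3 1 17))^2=((0 6 14 5 4 3 1 17)(2 12))^2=(0 14 4 1)(3 17 6 5)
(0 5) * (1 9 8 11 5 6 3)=[6, 9, 2, 1, 4, 0, 3, 7, 11, 8, 10, 5]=(0 6 3 1 9 8 11 5)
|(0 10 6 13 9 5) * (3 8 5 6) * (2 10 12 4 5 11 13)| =8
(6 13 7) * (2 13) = (2 13 7 6) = [0, 1, 13, 3, 4, 5, 2, 6, 8, 9, 10, 11, 12, 7]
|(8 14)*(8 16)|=|(8 14 16)|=3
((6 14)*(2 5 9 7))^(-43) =((2 5 9 7)(6 14))^(-43) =(2 5 9 7)(6 14)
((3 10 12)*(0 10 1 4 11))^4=(0 1 10 4 12 11 3)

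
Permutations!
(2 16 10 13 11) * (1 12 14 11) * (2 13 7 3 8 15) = (1 12 14 11 13)(2 16 10 7 3 8 15) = [0, 12, 16, 8, 4, 5, 6, 3, 15, 9, 7, 13, 14, 1, 11, 2, 10]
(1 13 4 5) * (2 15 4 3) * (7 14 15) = (1 13 3 2 7 14 15 4 5) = [0, 13, 7, 2, 5, 1, 6, 14, 8, 9, 10, 11, 12, 3, 15, 4]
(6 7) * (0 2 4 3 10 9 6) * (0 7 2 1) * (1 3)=(0 3 10 9 6 2 4 1)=[3, 0, 4, 10, 1, 5, 2, 7, 8, 6, 9]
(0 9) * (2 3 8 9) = [2, 1, 3, 8, 4, 5, 6, 7, 9, 0] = (0 2 3 8 9)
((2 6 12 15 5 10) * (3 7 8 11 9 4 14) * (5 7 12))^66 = ((2 6 5 10)(3 12 15 7 8 11 9 4 14))^66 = (2 5)(3 7 9)(4 12 8)(6 10)(11 14 15)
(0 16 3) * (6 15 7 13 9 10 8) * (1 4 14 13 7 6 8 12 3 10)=(0 16 10 12 3)(1 4 14 13 9)(6 15)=[16, 4, 2, 0, 14, 5, 15, 7, 8, 1, 12, 11, 3, 9, 13, 6, 10]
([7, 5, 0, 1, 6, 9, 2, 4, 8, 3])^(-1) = (0 2 6 4 7)(1 3 9 5)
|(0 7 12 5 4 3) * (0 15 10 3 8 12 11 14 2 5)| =9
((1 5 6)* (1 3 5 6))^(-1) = (1 5 3 6)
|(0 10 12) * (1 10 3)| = |(0 3 1 10 12)| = 5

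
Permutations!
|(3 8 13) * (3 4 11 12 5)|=7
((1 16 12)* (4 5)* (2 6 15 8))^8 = ((1 16 12)(2 6 15 8)(4 5))^8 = (1 12 16)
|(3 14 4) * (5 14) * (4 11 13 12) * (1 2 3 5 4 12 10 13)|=14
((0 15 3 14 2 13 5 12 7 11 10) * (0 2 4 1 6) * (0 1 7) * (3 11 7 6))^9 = (0 15 11 10 2 13 5 12)(1 6 4 14 3)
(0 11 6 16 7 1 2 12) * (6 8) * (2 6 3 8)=(0 11 2 12)(1 6 16 7)(3 8)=[11, 6, 12, 8, 4, 5, 16, 1, 3, 9, 10, 2, 0, 13, 14, 15, 7]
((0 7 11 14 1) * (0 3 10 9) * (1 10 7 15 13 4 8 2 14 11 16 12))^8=(0 9 10 14 2 8 4 13 15)(1 16 3 12 7)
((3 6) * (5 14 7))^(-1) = ((3 6)(5 14 7))^(-1) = (3 6)(5 7 14)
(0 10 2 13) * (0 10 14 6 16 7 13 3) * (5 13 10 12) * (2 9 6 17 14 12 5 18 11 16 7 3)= (0 12 18 11 16 3)(5 13)(6 7 10 9)(14 17)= [12, 1, 2, 0, 4, 13, 7, 10, 8, 6, 9, 16, 18, 5, 17, 15, 3, 14, 11]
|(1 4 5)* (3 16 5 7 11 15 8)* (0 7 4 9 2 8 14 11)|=42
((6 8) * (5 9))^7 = (5 9)(6 8)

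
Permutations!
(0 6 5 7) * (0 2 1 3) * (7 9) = (0 6 5 9 7 2 1 3) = [6, 3, 1, 0, 4, 9, 5, 2, 8, 7]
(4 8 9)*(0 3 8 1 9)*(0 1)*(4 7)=(0 3 8 1 9 7 4)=[3, 9, 2, 8, 0, 5, 6, 4, 1, 7]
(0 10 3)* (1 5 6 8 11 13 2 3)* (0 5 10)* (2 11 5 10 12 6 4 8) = [0, 12, 3, 10, 8, 4, 2, 7, 5, 9, 1, 13, 6, 11] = (1 12 6 2 3 10)(4 8 5)(11 13)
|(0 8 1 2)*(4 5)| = |(0 8 1 2)(4 5)| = 4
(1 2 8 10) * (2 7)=(1 7 2 8 10)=[0, 7, 8, 3, 4, 5, 6, 2, 10, 9, 1]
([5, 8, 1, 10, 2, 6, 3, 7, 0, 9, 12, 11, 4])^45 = [12, 3, 6, 1, 5, 4, 2, 7, 10, 9, 8, 11, 0]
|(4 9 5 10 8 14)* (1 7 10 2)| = 9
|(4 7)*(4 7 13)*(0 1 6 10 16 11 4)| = 8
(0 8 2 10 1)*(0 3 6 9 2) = (0 8)(1 3 6 9 2 10) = [8, 3, 10, 6, 4, 5, 9, 7, 0, 2, 1]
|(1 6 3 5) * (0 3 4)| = 6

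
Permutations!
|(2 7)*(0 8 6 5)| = 4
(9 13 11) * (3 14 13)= (3 14 13 11 9)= [0, 1, 2, 14, 4, 5, 6, 7, 8, 3, 10, 9, 12, 11, 13]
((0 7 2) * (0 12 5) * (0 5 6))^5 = ((0 7 2 12 6))^5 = (12)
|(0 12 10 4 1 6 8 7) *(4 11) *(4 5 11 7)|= 4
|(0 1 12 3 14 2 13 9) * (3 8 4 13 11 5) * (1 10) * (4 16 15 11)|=15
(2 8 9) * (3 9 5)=(2 8 5 3 9)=[0, 1, 8, 9, 4, 3, 6, 7, 5, 2]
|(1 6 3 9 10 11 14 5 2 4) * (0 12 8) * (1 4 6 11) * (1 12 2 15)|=40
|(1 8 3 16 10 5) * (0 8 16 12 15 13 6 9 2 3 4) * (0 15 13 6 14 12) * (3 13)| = |(0 8 4 15 6 9 2 13 14 12 3)(1 16 10 5)| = 44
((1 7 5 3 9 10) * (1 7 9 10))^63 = ((1 9)(3 10 7 5))^63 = (1 9)(3 5 7 10)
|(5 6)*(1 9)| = 2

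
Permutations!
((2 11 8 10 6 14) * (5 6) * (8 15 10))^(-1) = (2 14 6 5 10 15 11)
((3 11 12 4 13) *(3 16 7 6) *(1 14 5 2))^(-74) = ((1 14 5 2)(3 11 12 4 13 16 7 6))^(-74) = (1 5)(2 14)(3 7 13 12)(4 11 6 16)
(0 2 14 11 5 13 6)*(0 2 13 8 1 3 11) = (0 13 6 2 14)(1 3 11 5 8) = [13, 3, 14, 11, 4, 8, 2, 7, 1, 9, 10, 5, 12, 6, 0]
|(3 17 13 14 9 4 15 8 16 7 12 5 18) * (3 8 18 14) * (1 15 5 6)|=24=|(1 15 18 8 16 7 12 6)(3 17 13)(4 5 14 9)|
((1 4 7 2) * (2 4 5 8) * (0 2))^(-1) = (0 8 5 1 2)(4 7)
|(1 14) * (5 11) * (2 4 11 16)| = |(1 14)(2 4 11 5 16)| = 10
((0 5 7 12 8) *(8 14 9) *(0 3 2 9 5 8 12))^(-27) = ((0 8 3 2 9 12 14 5 7))^(-27) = (14)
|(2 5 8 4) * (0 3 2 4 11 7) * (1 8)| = |(0 3 2 5 1 8 11 7)| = 8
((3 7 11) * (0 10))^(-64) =(3 11 7)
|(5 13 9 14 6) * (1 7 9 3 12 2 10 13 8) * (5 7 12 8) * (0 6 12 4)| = 13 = |(0 6 7 9 14 12 2 10 13 3 8 1 4)|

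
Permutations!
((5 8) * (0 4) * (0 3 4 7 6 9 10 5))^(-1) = ((0 7 6 9 10 5 8)(3 4))^(-1) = (0 8 5 10 9 6 7)(3 4)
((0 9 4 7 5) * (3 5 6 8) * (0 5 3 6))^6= (0 4)(7 9)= ((0 9 4 7)(6 8))^6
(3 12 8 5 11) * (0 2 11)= [2, 1, 11, 12, 4, 0, 6, 7, 5, 9, 10, 3, 8]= (0 2 11 3 12 8 5)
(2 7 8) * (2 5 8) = [0, 1, 7, 3, 4, 8, 6, 2, 5] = (2 7)(5 8)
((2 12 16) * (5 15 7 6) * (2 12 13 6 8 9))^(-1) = ((2 13 6 5 15 7 8 9)(12 16))^(-1) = (2 9 8 7 15 5 6 13)(12 16)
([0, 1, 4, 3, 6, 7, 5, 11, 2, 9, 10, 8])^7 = [0, 1, 2, 3, 4, 5, 6, 7, 8, 9, 10, 11]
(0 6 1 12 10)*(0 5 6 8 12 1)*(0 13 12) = (0 8)(5 6 13 12 10) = [8, 1, 2, 3, 4, 6, 13, 7, 0, 9, 5, 11, 10, 12]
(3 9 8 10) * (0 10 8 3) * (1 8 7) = (0 10)(1 8 7)(3 9) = [10, 8, 2, 9, 4, 5, 6, 1, 7, 3, 0]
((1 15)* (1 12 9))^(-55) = (1 15 12 9)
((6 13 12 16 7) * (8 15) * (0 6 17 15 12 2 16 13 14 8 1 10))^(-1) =(0 10 1 15 17 7 16 2 13 12 8 14 6)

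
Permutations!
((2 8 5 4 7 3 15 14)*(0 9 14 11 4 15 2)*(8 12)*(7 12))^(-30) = (15)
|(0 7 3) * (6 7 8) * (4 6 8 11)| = 6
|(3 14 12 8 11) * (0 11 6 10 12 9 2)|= 12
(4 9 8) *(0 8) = [8, 1, 2, 3, 9, 5, 6, 7, 4, 0] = (0 8 4 9)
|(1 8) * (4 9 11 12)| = |(1 8)(4 9 11 12)| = 4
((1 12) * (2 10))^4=((1 12)(2 10))^4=(12)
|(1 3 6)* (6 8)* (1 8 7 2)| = 4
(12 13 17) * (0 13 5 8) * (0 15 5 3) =(0 13 17 12 3)(5 8 15) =[13, 1, 2, 0, 4, 8, 6, 7, 15, 9, 10, 11, 3, 17, 14, 5, 16, 12]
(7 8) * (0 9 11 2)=(0 9 11 2)(7 8)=[9, 1, 0, 3, 4, 5, 6, 8, 7, 11, 10, 2]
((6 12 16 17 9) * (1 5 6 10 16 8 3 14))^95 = ((1 5 6 12 8 3 14)(9 10 16 17))^95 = (1 8 5 3 6 14 12)(9 17 16 10)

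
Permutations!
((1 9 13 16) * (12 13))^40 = ((1 9 12 13 16))^40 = (16)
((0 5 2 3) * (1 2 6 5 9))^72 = (0 1 3 9 2)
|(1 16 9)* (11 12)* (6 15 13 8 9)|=14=|(1 16 6 15 13 8 9)(11 12)|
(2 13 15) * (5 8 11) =(2 13 15)(5 8 11) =[0, 1, 13, 3, 4, 8, 6, 7, 11, 9, 10, 5, 12, 15, 14, 2]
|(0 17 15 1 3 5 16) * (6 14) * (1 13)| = 8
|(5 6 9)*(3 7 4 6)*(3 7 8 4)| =|(3 8 4 6 9 5 7)| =7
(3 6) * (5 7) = (3 6)(5 7) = [0, 1, 2, 6, 4, 7, 3, 5]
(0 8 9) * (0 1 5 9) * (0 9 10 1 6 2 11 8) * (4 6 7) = (1 5 10)(2 11 8 9 7 4 6) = [0, 5, 11, 3, 6, 10, 2, 4, 9, 7, 1, 8]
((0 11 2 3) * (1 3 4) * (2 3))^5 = (0 3 11)(1 4 2)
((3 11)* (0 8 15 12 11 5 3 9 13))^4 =(0 11 8 9 15 13 12) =((0 8 15 12 11 9 13)(3 5))^4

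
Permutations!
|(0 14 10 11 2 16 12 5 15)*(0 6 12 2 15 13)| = 18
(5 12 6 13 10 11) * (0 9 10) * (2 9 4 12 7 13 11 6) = (0 4 12 2 9 10 6 11 5 7 13) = [4, 1, 9, 3, 12, 7, 11, 13, 8, 10, 6, 5, 2, 0]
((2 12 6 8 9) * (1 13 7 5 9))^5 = (1 2 13 12 7 6 5 8 9)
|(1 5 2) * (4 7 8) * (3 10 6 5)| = 6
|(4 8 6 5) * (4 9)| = |(4 8 6 5 9)| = 5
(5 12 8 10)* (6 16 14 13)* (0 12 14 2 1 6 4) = (0 12 8 10 5 14 13 4)(1 6 16 2) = [12, 6, 1, 3, 0, 14, 16, 7, 10, 9, 5, 11, 8, 4, 13, 15, 2]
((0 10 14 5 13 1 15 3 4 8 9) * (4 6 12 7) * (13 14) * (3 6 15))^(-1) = (0 9 8 4 7 12 6 15 3 1 13 10)(5 14)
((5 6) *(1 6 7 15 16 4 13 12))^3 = (1 7 4)(5 16 12)(6 15 13)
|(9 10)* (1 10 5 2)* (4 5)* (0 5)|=|(0 5 2 1 10 9 4)|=7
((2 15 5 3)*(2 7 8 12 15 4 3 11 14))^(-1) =((2 4 3 7 8 12 15 5 11 14))^(-1) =(2 14 11 5 15 12 8 7 3 4)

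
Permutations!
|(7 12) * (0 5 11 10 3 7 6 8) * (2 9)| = |(0 5 11 10 3 7 12 6 8)(2 9)| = 18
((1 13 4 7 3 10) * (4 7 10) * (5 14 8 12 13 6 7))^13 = ((1 6 7 3 4 10)(5 14 8 12 13))^13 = (1 6 7 3 4 10)(5 12 14 13 8)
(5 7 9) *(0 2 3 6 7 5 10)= [2, 1, 3, 6, 4, 5, 7, 9, 8, 10, 0]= (0 2 3 6 7 9 10)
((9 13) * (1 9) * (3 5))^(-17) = ((1 9 13)(3 5))^(-17) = (1 9 13)(3 5)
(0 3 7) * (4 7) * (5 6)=(0 3 4 7)(5 6)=[3, 1, 2, 4, 7, 6, 5, 0]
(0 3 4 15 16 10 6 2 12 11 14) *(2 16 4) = (0 3 2 12 11 14)(4 15)(6 16 10) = [3, 1, 12, 2, 15, 5, 16, 7, 8, 9, 6, 14, 11, 13, 0, 4, 10]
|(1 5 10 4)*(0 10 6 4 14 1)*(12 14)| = |(0 10 12 14 1 5 6 4)| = 8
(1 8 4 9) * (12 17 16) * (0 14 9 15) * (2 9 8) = (0 14 8 4 15)(1 2 9)(12 17 16) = [14, 2, 9, 3, 15, 5, 6, 7, 4, 1, 10, 11, 17, 13, 8, 0, 12, 16]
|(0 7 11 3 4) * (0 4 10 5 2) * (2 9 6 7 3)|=|(0 3 10 5 9 6 7 11 2)|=9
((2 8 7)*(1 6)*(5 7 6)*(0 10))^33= ((0 10)(1 5 7 2 8 6))^33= (0 10)(1 2)(5 8)(6 7)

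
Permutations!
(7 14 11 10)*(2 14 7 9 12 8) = [0, 1, 14, 3, 4, 5, 6, 7, 2, 12, 9, 10, 8, 13, 11] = (2 14 11 10 9 12 8)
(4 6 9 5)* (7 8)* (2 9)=(2 9 5 4 6)(7 8)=[0, 1, 9, 3, 6, 4, 2, 8, 7, 5]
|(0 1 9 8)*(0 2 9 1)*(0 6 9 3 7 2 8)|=3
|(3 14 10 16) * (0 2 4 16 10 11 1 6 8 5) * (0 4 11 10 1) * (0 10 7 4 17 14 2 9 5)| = |(0 9 5 17 14 7 4 16 3 2 11 10 1 6 8)| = 15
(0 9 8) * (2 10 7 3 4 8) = (0 9 2 10 7 3 4 8) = [9, 1, 10, 4, 8, 5, 6, 3, 0, 2, 7]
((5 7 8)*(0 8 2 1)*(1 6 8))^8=((0 1)(2 6 8 5 7))^8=(2 5 6 7 8)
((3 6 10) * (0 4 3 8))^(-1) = (0 8 10 6 3 4)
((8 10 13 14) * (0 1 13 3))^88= (0 8 1 10 13 3 14)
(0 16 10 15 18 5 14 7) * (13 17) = (0 16 10 15 18 5 14 7)(13 17) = [16, 1, 2, 3, 4, 14, 6, 0, 8, 9, 15, 11, 12, 17, 7, 18, 10, 13, 5]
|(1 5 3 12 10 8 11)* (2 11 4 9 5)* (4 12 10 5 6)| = 15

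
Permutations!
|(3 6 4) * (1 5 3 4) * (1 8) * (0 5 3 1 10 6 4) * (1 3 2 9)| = 12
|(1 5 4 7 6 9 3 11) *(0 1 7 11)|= 9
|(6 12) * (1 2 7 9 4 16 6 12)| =7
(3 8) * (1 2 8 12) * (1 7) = [0, 2, 8, 12, 4, 5, 6, 1, 3, 9, 10, 11, 7] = (1 2 8 3 12 7)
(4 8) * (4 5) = (4 8 5) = [0, 1, 2, 3, 8, 4, 6, 7, 5]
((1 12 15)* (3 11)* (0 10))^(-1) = (0 10)(1 15 12)(3 11)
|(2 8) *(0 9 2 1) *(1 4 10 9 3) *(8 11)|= |(0 3 1)(2 11 8 4 10 9)|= 6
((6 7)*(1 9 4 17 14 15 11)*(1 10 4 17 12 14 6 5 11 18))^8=(1 4 6 15 11 9 12 7 18 10 17 14 5)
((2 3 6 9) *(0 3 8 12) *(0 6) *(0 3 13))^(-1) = ((0 13)(2 8 12 6 9))^(-1) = (0 13)(2 9 6 12 8)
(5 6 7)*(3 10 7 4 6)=(3 10 7 5)(4 6)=[0, 1, 2, 10, 6, 3, 4, 5, 8, 9, 7]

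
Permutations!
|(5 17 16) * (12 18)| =|(5 17 16)(12 18)| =6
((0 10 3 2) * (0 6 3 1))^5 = (0 1 10)(2 3 6)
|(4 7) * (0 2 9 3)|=4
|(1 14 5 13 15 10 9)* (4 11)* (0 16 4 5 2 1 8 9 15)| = |(0 16 4 11 5 13)(1 14 2)(8 9)(10 15)| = 6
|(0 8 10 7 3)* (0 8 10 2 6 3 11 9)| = |(0 10 7 11 9)(2 6 3 8)| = 20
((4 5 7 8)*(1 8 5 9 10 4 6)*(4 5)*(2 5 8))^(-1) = ((1 2 5 7 4 9 10 8 6))^(-1) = (1 6 8 10 9 4 7 5 2)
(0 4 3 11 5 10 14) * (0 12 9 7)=(0 4 3 11 5 10 14 12 9 7)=[4, 1, 2, 11, 3, 10, 6, 0, 8, 7, 14, 5, 9, 13, 12]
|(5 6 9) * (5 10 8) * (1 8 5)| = 4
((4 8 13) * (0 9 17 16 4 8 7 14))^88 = (0 4 9 7 17 14 16)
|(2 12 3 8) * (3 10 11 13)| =|(2 12 10 11 13 3 8)| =7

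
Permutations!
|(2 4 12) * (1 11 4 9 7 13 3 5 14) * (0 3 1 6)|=|(0 3 5 14 6)(1 11 4 12 2 9 7 13)|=40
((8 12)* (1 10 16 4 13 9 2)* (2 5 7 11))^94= (1 13 11 16 5)(2 4 7 10 9)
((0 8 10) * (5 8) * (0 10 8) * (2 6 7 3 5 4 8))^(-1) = ((10)(0 4 8 2 6 7 3 5))^(-1) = (10)(0 5 3 7 6 2 8 4)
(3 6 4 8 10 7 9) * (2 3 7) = (2 3 6 4 8 10)(7 9) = [0, 1, 3, 6, 8, 5, 4, 9, 10, 7, 2]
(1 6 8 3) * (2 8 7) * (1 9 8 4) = (1 6 7 2 4)(3 9 8) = [0, 6, 4, 9, 1, 5, 7, 2, 3, 8]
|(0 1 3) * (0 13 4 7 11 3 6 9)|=|(0 1 6 9)(3 13 4 7 11)|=20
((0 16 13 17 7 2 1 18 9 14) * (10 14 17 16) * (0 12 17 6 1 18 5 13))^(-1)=((0 10 14 12 17 7 2 18 9 6 1 5 13 16))^(-1)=(0 16 13 5 1 6 9 18 2 7 17 12 14 10)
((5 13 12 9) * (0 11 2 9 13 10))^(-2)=((0 11 2 9 5 10)(12 13))^(-2)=(13)(0 5 2)(9 11 10)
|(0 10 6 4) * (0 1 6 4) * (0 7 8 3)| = 8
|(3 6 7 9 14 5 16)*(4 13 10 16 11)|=|(3 6 7 9 14 5 11 4 13 10 16)|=11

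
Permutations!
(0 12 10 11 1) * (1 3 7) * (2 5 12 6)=[6, 0, 5, 7, 4, 12, 2, 1, 8, 9, 11, 3, 10]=(0 6 2 5 12 10 11 3 7 1)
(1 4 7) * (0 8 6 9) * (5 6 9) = (0 8 9)(1 4 7)(5 6) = [8, 4, 2, 3, 7, 6, 5, 1, 9, 0]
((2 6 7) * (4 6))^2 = (2 6)(4 7)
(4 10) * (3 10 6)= [0, 1, 2, 10, 6, 5, 3, 7, 8, 9, 4]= (3 10 4 6)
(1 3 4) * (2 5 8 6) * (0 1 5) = (0 1 3 4 5 8 6 2) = [1, 3, 0, 4, 5, 8, 2, 7, 6]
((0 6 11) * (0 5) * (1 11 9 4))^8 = ((0 6 9 4 1 11 5))^8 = (0 6 9 4 1 11 5)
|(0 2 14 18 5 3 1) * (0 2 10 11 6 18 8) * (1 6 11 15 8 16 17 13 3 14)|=|(0 10 15 8)(1 2)(3 6 18 5 14 16 17 13)|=8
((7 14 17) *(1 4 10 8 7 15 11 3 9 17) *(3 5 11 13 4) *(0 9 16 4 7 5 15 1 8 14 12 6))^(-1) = ((0 9 17 1 3 16 4 10 14 8 5 11 15 13 7 12 6))^(-1) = (0 6 12 7 13 15 11 5 8 14 10 4 16 3 1 17 9)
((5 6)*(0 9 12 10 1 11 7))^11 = (0 1 9 11 12 7 10)(5 6)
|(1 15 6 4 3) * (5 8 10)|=15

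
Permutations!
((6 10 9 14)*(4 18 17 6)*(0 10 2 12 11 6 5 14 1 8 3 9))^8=(4 5 18 14 17)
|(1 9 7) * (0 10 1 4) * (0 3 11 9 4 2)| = 9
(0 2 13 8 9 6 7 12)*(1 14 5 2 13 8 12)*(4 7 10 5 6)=[13, 14, 8, 3, 7, 2, 10, 1, 9, 4, 5, 11, 0, 12, 6]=(0 13 12)(1 14 6 10 5 2 8 9 4 7)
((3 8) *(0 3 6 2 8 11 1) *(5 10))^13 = (0 3 11 1)(2 8 6)(5 10)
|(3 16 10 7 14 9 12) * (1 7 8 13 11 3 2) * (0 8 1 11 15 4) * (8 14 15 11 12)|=26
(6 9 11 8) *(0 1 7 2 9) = (0 1 7 2 9 11 8 6) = [1, 7, 9, 3, 4, 5, 0, 2, 6, 11, 10, 8]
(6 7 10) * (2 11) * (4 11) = (2 4 11)(6 7 10) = [0, 1, 4, 3, 11, 5, 7, 10, 8, 9, 6, 2]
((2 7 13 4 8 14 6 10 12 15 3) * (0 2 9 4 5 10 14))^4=(0 5 3)(2 10 9)(4 7 12)(8 13 15)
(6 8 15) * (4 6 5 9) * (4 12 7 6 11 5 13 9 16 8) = (4 11 5 16 8 15 13 9 12 7 6) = [0, 1, 2, 3, 11, 16, 4, 6, 15, 12, 10, 5, 7, 9, 14, 13, 8]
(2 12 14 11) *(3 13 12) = (2 3 13 12 14 11) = [0, 1, 3, 13, 4, 5, 6, 7, 8, 9, 10, 2, 14, 12, 11]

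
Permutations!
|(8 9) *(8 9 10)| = 2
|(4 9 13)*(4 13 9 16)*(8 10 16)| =4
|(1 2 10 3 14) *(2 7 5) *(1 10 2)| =|(1 7 5)(3 14 10)| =3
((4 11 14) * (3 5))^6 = (14)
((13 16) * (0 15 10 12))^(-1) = (0 12 10 15)(13 16)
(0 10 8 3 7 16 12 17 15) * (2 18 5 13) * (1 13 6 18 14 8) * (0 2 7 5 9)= [10, 13, 14, 5, 4, 6, 18, 16, 3, 0, 1, 11, 17, 7, 8, 2, 12, 15, 9]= (0 10 1 13 7 16 12 17 15 2 14 8 3 5 6 18 9)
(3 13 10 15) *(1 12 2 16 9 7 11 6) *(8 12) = (1 8 12 2 16 9 7 11 6)(3 13 10 15) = [0, 8, 16, 13, 4, 5, 1, 11, 12, 7, 15, 6, 2, 10, 14, 3, 9]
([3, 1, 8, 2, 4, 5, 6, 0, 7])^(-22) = [8, 1, 0, 7, 4, 5, 6, 2, 3]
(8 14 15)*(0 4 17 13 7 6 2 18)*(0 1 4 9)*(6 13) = [9, 4, 18, 3, 17, 5, 2, 13, 14, 0, 10, 11, 12, 7, 15, 8, 16, 6, 1] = (0 9)(1 4 17 6 2 18)(7 13)(8 14 15)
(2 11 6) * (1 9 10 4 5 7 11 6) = (1 9 10 4 5 7 11)(2 6) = [0, 9, 6, 3, 5, 7, 2, 11, 8, 10, 4, 1]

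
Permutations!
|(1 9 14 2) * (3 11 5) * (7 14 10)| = 6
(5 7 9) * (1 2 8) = (1 2 8)(5 7 9) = [0, 2, 8, 3, 4, 7, 6, 9, 1, 5]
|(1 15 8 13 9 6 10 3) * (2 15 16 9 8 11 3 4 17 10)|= 24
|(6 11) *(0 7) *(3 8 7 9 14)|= 6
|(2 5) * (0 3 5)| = |(0 3 5 2)| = 4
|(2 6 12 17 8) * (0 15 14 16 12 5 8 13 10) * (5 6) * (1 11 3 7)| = 24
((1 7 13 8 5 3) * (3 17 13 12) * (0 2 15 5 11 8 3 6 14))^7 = ((0 2 15 5 17 13 3 1 7 12 6 14)(8 11))^7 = (0 1 15 12 17 14 3 2 7 5 6 13)(8 11)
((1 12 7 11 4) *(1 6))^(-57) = ((1 12 7 11 4 6))^(-57) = (1 11)(4 12)(6 7)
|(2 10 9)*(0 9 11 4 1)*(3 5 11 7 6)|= 11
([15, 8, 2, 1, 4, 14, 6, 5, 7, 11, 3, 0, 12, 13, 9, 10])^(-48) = [5, 0, 2, 11, 4, 3, 6, 10, 15, 8, 9, 7, 12, 13, 1, 14]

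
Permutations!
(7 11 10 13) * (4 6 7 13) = [0, 1, 2, 3, 6, 5, 7, 11, 8, 9, 4, 10, 12, 13] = (13)(4 6 7 11 10)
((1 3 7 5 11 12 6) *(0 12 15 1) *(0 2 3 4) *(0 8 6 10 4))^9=(0 5 6 12 11 2 10 15 3 4 1 7 8)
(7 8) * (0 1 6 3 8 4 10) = (0 1 6 3 8 7 4 10) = [1, 6, 2, 8, 10, 5, 3, 4, 7, 9, 0]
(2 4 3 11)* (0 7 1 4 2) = (0 7 1 4 3 11) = [7, 4, 2, 11, 3, 5, 6, 1, 8, 9, 10, 0]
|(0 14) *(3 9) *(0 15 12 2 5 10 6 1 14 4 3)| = |(0 4 3 9)(1 14 15 12 2 5 10 6)| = 8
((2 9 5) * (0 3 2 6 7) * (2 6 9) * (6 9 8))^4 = (0 8 3 6 9 7 5)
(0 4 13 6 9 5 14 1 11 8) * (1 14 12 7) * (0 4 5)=(14)(0 5 12 7 1 11 8 4 13 6 9)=[5, 11, 2, 3, 13, 12, 9, 1, 4, 0, 10, 8, 7, 6, 14]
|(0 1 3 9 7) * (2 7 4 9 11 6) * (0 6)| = |(0 1 3 11)(2 7 6)(4 9)| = 12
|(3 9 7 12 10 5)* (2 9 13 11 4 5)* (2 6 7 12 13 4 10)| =15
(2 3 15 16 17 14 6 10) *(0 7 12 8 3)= [7, 1, 0, 15, 4, 5, 10, 12, 3, 9, 2, 11, 8, 13, 6, 16, 17, 14]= (0 7 12 8 3 15 16 17 14 6 10 2)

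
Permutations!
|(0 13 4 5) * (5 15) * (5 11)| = 6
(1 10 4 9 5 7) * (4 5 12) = [0, 10, 2, 3, 9, 7, 6, 1, 8, 12, 5, 11, 4] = (1 10 5 7)(4 9 12)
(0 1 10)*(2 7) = (0 1 10)(2 7) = [1, 10, 7, 3, 4, 5, 6, 2, 8, 9, 0]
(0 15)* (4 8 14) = (0 15)(4 8 14) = [15, 1, 2, 3, 8, 5, 6, 7, 14, 9, 10, 11, 12, 13, 4, 0]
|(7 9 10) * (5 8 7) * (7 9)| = |(5 8 9 10)| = 4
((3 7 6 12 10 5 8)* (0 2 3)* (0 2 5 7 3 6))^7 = ((0 5 8 2 6 12 10 7))^7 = (0 7 10 12 6 2 8 5)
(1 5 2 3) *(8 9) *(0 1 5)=(0 1)(2 3 5)(8 9)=[1, 0, 3, 5, 4, 2, 6, 7, 9, 8]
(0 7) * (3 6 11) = (0 7)(3 6 11) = [7, 1, 2, 6, 4, 5, 11, 0, 8, 9, 10, 3]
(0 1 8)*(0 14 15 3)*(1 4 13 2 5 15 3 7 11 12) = (0 4 13 2 5 15 7 11 12 1 8 14 3) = [4, 8, 5, 0, 13, 15, 6, 11, 14, 9, 10, 12, 1, 2, 3, 7]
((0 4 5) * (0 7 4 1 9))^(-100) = ((0 1 9)(4 5 7))^(-100) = (0 9 1)(4 7 5)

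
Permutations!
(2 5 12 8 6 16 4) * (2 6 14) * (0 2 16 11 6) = [2, 1, 5, 3, 0, 12, 11, 7, 14, 9, 10, 6, 8, 13, 16, 15, 4] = (0 2 5 12 8 14 16 4)(6 11)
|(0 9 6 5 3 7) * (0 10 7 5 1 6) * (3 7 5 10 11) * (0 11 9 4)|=6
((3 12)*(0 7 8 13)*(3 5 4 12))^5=((0 7 8 13)(4 12 5))^5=(0 7 8 13)(4 5 12)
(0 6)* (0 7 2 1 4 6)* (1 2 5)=[0, 4, 2, 3, 6, 1, 7, 5]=(1 4 6 7 5)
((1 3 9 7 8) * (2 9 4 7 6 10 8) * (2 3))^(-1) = (1 8 10 6 9 2)(3 7 4)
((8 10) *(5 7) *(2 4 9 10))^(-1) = (2 8 10 9 4)(5 7)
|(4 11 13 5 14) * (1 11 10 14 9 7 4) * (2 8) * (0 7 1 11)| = 10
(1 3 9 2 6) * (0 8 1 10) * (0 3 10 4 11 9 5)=[8, 10, 6, 5, 11, 0, 4, 7, 1, 2, 3, 9]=(0 8 1 10 3 5)(2 6 4 11 9)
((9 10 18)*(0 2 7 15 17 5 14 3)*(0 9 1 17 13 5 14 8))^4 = (0 13 2 5 7 8 15)(1 9 17 10 14 18 3)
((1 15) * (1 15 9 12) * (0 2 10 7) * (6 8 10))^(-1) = ((15)(0 2 6 8 10 7)(1 9 12))^(-1) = (15)(0 7 10 8 6 2)(1 12 9)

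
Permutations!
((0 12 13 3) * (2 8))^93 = ((0 12 13 3)(2 8))^93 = (0 12 13 3)(2 8)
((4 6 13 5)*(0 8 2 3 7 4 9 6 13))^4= ((0 8 2 3 7 4 13 5 9 6))^4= (0 7 9 2 13)(3 5 8 4 6)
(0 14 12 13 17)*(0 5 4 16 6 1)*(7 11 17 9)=[14, 0, 2, 3, 16, 4, 1, 11, 8, 7, 10, 17, 13, 9, 12, 15, 6, 5]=(0 14 12 13 9 7 11 17 5 4 16 6 1)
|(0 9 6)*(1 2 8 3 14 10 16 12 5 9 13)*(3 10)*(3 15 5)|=14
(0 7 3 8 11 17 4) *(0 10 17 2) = [7, 1, 0, 8, 10, 5, 6, 3, 11, 9, 17, 2, 12, 13, 14, 15, 16, 4] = (0 7 3 8 11 2)(4 10 17)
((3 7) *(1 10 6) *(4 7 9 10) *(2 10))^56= (10)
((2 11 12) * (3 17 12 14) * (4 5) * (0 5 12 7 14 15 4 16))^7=((0 5 16)(2 11 15 4 12)(3 17 7 14))^7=(0 5 16)(2 15 12 11 4)(3 14 7 17)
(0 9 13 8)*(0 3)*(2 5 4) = (0 9 13 8 3)(2 5 4) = [9, 1, 5, 0, 2, 4, 6, 7, 3, 13, 10, 11, 12, 8]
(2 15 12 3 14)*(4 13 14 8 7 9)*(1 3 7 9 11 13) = (1 3 8 9 4)(2 15 12 7 11 13 14) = [0, 3, 15, 8, 1, 5, 6, 11, 9, 4, 10, 13, 7, 14, 2, 12]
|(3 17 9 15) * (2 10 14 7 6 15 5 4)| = 11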